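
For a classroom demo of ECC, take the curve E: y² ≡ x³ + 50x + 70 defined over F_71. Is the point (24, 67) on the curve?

y² = 67² ≡ 16; x³ + 50x + 70 = 15094 ≡ 42 (mod 71). 16 ≠ 42.

no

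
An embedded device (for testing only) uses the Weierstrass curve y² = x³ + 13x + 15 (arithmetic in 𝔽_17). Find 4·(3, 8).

(16, 1)

Write Q = (3, 8).
Repeated addition: build up to 4Q.
2Q: tangent at (3, 8): λ = (3·3² + 13)/(2·8) ≡ 6/16. 16⁻¹ ≡ 16 (mod 17), so λ ≡ 6·16 ≡ 11.
  x = λ² - 3 - 3 = 121 - 6 ≡ 13; y = λ·(3 - 13) - 8 ≡ 1. → (13, 1)
3Q: (13, 1) + (3, 8). λ = (8 - 1)/(3 - 13) ≡ 7/7 mod 17. 7⁻¹ ≡ 5 (mod 17), so λ ≡ 1.
  x = λ² - 13 - 3 = 1 - 16 ≡ 2; y = λ·(13 - 2) - 1 ≡ 10. → (2, 10)
4Q: (2, 10) + (3, 8). λ = (8 - 10)/(3 - 2) ≡ 15/1 mod 17. 1⁻¹ ≡ 1 (mod 17), so λ ≡ 15.
  x = λ² - 2 - 3 = 225 - 5 ≡ 16; y = λ·(2 - 16) - 10 ≡ 1. → (16, 1)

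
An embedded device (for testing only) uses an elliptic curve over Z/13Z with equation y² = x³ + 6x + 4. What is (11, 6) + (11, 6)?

(3, 6)

tangent at (11, 6): λ = (3·11² + 6)/(2·6) ≡ 5/12. 12⁻¹ ≡ 12 (mod 13), so λ ≡ 5·12 ≡ 8.
  x = λ² - 11 - 11 = 64 - 22 ≡ 3; y = λ·(11 - 3) - 6 ≡ 6. → (3, 6)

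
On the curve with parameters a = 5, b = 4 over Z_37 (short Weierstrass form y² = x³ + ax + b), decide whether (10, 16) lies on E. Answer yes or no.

y² = 16² ≡ 34; x³ + 5x + 4 = 1054 ≡ 18 (mod 37). 34 ≠ 18.

no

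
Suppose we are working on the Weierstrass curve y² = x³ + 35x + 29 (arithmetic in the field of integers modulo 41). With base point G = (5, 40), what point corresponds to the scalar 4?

Double-and-add on 4 = (100)₂. Start with G = (5, 40) for the leading 1-bit.
double: tangent at (5, 40): λ = (3·5² + 35)/(2·40) ≡ 28/39. 39⁻¹ ≡ 20 (mod 41), so λ ≡ 28·20 ≡ 27.
  x = λ² - 5 - 5 = 729 - 10 ≡ 22; y = λ·(5 - 22) - 40 ≡ 34. → (22, 34)
double: tangent at (22, 34): λ = (3·22² + 35)/(2·34) ≡ 11/27. 27⁻¹ ≡ 38 (mod 41), so λ ≡ 11·38 ≡ 8.
  x = λ² - 22 - 22 = 64 - 44 ≡ 20; y = λ·(22 - 20) - 34 ≡ 23. → (20, 23)

(20, 23)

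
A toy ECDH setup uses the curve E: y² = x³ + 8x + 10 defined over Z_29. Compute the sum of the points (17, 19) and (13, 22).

(5, 1)

(17, 19) + (13, 22). λ = (22 - 19)/(13 - 17) ≡ 3/25 mod 29. 25⁻¹ ≡ 7 (mod 29) since 25·7 = 175 ≡ 1, so λ ≡ 21.
  x = λ² - 17 - 13 = 441 - 30 ≡ 5; y = λ·(17 - 5) - 19 ≡ 1. → (5, 1)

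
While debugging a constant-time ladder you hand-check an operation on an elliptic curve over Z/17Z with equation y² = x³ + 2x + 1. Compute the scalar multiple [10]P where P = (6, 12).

Double-and-add on 10 = (1010)₂. Start with P = (6, 12) for the leading 1-bit.
double: tangent at (6, 12): λ = (3·6² + 2)/(2·12) ≡ 8/7. 7⁻¹ ≡ 5 (mod 17), so λ ≡ 8·5 ≡ 6.
  x = λ² - 6 - 6 = 36 - 12 ≡ 7; y = λ·(6 - 7) - 12 ≡ 16. → (7, 16)
double: tangent at (7, 16): λ = (3·7² + 2)/(2·16) ≡ 13/15. 15⁻¹ ≡ 8 (mod 17) since 15·8 = 120 ≡ 1, so λ ≡ 13·8 ≡ 2.
  x = λ² - 7 - 7 = 4 - 14 ≡ 7; y = λ·(7 - 7) - 16 ≡ 1. → (7, 1)
add P: (7, 1) + (6, 12). λ = (12 - 1)/(6 - 7) ≡ 11/16 mod 17. 16⁻¹ ≡ 16 (mod 17), so λ ≡ 6.
  x = λ² - 7 - 6 = 36 - 13 ≡ 6; y = λ·(7 - 6) - 1 ≡ 5. → (6, 5)
double: tangent at (6, 5): λ = (3·6² + 2)/(2·5) ≡ 8/10. 10⁻¹ ≡ 12 (mod 17), so λ ≡ 8·12 ≡ 11.
  x = λ² - 6 - 6 = 121 - 12 ≡ 7; y = λ·(6 - 7) - 5 ≡ 1. → (7, 1)

(7, 1)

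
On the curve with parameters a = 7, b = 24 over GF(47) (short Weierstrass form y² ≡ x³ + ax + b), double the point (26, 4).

(1, 28)

tangent at (26, 4): λ = (3·26² + 7)/(2·4) ≡ 14/8. 8⁻¹ ≡ 6 (mod 47), so λ ≡ 14·6 ≡ 37.
  x = λ² - 26 - 26 = 1369 - 52 ≡ 1; y = λ·(26 - 1) - 4 ≡ 28. → (1, 28)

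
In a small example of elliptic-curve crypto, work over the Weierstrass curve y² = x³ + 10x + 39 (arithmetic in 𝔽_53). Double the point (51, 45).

(15, 38)

tangent at (51, 45): λ = (3·51² + 10)/(2·45) ≡ 22/37. 37⁻¹ ≡ 43 (mod 53), so λ ≡ 22·43 ≡ 45.
  x = λ² - 51 - 51 = 2025 - 102 ≡ 15; y = λ·(51 - 15) - 45 ≡ 38. → (15, 38)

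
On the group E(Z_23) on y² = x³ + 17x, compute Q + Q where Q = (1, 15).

(1, 8)

tangent at (1, 15): λ = (3·1² + 17)/(2·15) ≡ 20/7. 7⁻¹ ≡ 10 (mod 23) since 7·10 = 70 ≡ 1, so λ ≡ 20·10 ≡ 16.
  x = λ² - 1 - 1 = 256 - 2 ≡ 1; y = λ·(1 - 1) - 15 ≡ 8. → (1, 8)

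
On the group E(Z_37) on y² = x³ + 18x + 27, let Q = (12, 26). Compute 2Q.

(25, 28)

tangent at (12, 26): λ = (3·12² + 18)/(2·26) ≡ 6/15. 15⁻¹ ≡ 5 (mod 37), so λ ≡ 6·5 ≡ 30.
  x = λ² - 12 - 12 = 900 - 24 ≡ 25; y = λ·(12 - 25) - 26 ≡ 28. → (25, 28)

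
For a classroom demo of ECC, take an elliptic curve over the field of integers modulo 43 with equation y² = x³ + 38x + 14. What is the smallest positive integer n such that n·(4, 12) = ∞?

10

2P: tangent at (4, 12): λ = (3·4² + 38)/(2·12) ≡ 0/24. 24⁻¹ ≡ 9 (mod 43), so λ ≡ 0·9 ≡ 0.
  x = λ² - 4 - 4 = 0 - 8 ≡ 35; y = λ·(4 - 35) - 12 ≡ 31. → (35, 31)
3P: (35, 31) + (4, 12). λ = (12 - 31)/(4 - 35) ≡ 24/12 mod 43. 12⁻¹ ≡ 18 (mod 43), so λ ≡ 2.
  x = λ² - 35 - 4 = 4 - 39 ≡ 8; y = λ·(35 - 8) - 31 ≡ 23. → (8, 23)
4P: (8, 23) + (4, 12). λ = (12 - 23)/(4 - 8) ≡ 32/39 mod 43. 39⁻¹ ≡ 32 (mod 43), so λ ≡ 35.
  x = λ² - 8 - 4 = 1225 - 12 ≡ 9; y = λ·(8 - 9) - 23 ≡ 28. → (9, 28)
5P: (9, 28) + (4, 12). λ = (12 - 28)/(4 - 9) ≡ 27/38 mod 43. 38⁻¹ ≡ 17 (mod 43), so λ ≡ 29.
  x = λ² - 9 - 4 = 841 - 13 ≡ 11; y = λ·(9 - 11) - 28 ≡ 0. → (11, 0)
6P: (11, 0) + (4, 12). λ = (12 - 0)/(4 - 11) ≡ 12/36 mod 43. 36⁻¹ ≡ 6 (mod 43), so λ ≡ 29.
  x = λ² - 11 - 4 = 841 - 15 ≡ 9; y = λ·(11 - 9) - 0 ≡ 15. → (9, 15)
7P: (9, 15) + (4, 12). λ = (12 - 15)/(4 - 9) ≡ 40/38 mod 43. 38⁻¹ ≡ 17 (mod 43), so λ ≡ 35.
  x = λ² - 9 - 4 = 1225 - 13 ≡ 8; y = λ·(9 - 8) - 15 ≡ 20. → (8, 20)
8P: (8, 20) + (4, 12). λ = (12 - 20)/(4 - 8) ≡ 35/39 mod 43. 39⁻¹ ≡ 32 (mod 43) since 39·32 = 1248 ≡ 1, so λ ≡ 2.
  x = λ² - 8 - 4 = 4 - 12 ≡ 35; y = λ·(8 - 35) - 20 ≡ 12. → (35, 12)
9P: (35, 12) + (4, 12). λ = (12 - 12)/(4 - 35) ≡ 0/12 mod 43. 12⁻¹ ≡ 18 (mod 43) since 12·18 = 216 ≡ 1, so λ ≡ 0.
  x = λ² - 35 - 4 = 0 - 39 ≡ 4; y = λ·(35 - 4) - 12 ≡ 31. → (4, 31)
10P: (4, 31) + (4, 12): same x and y₁ ≡ -y₂, so the sum is ∞.
10P = ∞, so the order is 10.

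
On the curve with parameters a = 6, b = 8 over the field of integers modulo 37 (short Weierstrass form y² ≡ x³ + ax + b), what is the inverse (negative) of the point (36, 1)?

-(36, 1) = (36, -1 mod 37) = (36, 36).

(36, 36)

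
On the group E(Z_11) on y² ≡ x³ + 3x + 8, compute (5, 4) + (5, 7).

O

The two points share x = 5 and their y-coordinates satisfy 4 + 7 ≡ 0 (mod 11), so they are inverses. Their sum is ∞.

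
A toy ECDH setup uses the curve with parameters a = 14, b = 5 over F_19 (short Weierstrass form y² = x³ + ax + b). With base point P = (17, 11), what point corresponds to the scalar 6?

(4, 12)

Repeated addition: build up to 6P.
2P: tangent at (17, 11): λ = (3·17² + 14)/(2·11) ≡ 7/3. 3⁻¹ ≡ 13 (mod 19), so λ ≡ 7·13 ≡ 15.
  x = λ² - 17 - 17 = 225 - 34 ≡ 1; y = λ·(17 - 1) - 11 ≡ 1. → (1, 1)
3P: (1, 1) + (17, 11). λ = (11 - 1)/(17 - 1) ≡ 10/16 mod 19. 16⁻¹ ≡ 6 (mod 19) since 16·6 = 96 ≡ 1, so λ ≡ 3.
  x = λ² - 1 - 17 = 9 - 18 ≡ 10; y = λ·(1 - 10) - 1 ≡ 10. → (10, 10)
4P: (10, 10) + (17, 11). λ = (11 - 10)/(17 - 10) ≡ 1/7 mod 19. 7⁻¹ ≡ 11 (mod 19), so λ ≡ 11.
  x = λ² - 10 - 17 = 121 - 27 ≡ 18; y = λ·(10 - 18) - 10 ≡ 16. → (18, 16)
5P: (18, 16) + (17, 11). λ = (11 - 16)/(17 - 18) ≡ 14/18 mod 19. 18⁻¹ ≡ 18 (mod 19), so λ ≡ 5.
  x = λ² - 18 - 17 = 25 - 35 ≡ 9; y = λ·(18 - 9) - 16 ≡ 10. → (9, 10)
6P: (9, 10) + (17, 11). λ = (11 - 10)/(17 - 9) ≡ 1/8 mod 19. 8⁻¹ ≡ 12 (mod 19) since 8·12 = 96 ≡ 1, so λ ≡ 12.
  x = λ² - 9 - 17 = 144 - 26 ≡ 4; y = λ·(9 - 4) - 10 ≡ 12. → (4, 12)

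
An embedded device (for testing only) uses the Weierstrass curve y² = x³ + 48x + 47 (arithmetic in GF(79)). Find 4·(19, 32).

Write Q = (19, 32).
Double-and-add on 4 = (100)₂. Start with Q = (19, 32) for the leading 1-bit.
double: tangent at (19, 32): λ = (3·19² + 48)/(2·32) ≡ 25/64. 64⁻¹ ≡ 21 (mod 79), so λ ≡ 25·21 ≡ 51.
  x = λ² - 19 - 19 = 2601 - 38 ≡ 35; y = λ·(19 - 35) - 32 ≡ 21. → (35, 21)
double: tangent at (35, 21): λ = (3·35² + 48)/(2·21) ≡ 10/42. 42⁻¹ ≡ 32 (mod 79) since 42·32 = 1344 ≡ 1, so λ ≡ 10·32 ≡ 4.
  x = λ² - 35 - 35 = 16 - 70 ≡ 25; y = λ·(35 - 25) - 21 ≡ 19. → (25, 19)

(25, 19)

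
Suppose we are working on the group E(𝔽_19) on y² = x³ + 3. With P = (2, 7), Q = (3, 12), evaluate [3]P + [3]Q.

First 3P:
Repeated addition: build up to 3P.
2P: tangent at (2, 7): λ = (3·2² + 0)/(2·7) ≡ 12/14. 14⁻¹ ≡ 15 (mod 19) since 14·15 = 210 ≡ 1, so λ ≡ 12·15 ≡ 9.
  x = λ² - 2 - 2 = 81 - 4 ≡ 1; y = λ·(2 - 1) - 7 ≡ 2. → (1, 2)
3P: (1, 2) + (2, 7). λ = (7 - 2)/(2 - 1) ≡ 5/1 mod 19. 1⁻¹ ≡ 1 (mod 19), so λ ≡ 5.
  x = λ² - 1 - 2 = 25 - 3 ≡ 3; y = λ·(1 - 3) - 2 ≡ 7. → (3, 7)
3P = (3, 7).
Next 3Q:
Repeated addition: build up to 3Q.
2Q: tangent at (3, 12): λ = (3·3² + 0)/(2·12) ≡ 8/5. 5⁻¹ ≡ 4 (mod 19), so λ ≡ 8·4 ≡ 13.
  x = λ² - 3 - 3 = 169 - 6 ≡ 11; y = λ·(3 - 11) - 12 ≡ 17. → (11, 17)
3Q: (11, 17) + (3, 12). λ = (12 - 17)/(3 - 11) ≡ 14/11 mod 19. 11⁻¹ ≡ 7 (mod 19), so λ ≡ 3.
  x = λ² - 11 - 3 = 9 - 14 ≡ 14; y = λ·(11 - 14) - 17 ≡ 12. → (14, 12)
3Q = (14, 12).
Finally 3P + 3Q:
(3, 7) + (14, 12). λ = (12 - 7)/(14 - 3) ≡ 5/11 mod 19. 11⁻¹ ≡ 7 (mod 19), so λ ≡ 16.
  x = λ² - 3 - 14 = 256 - 17 ≡ 11; y = λ·(3 - 11) - 7 ≡ 17. → (11, 17)

(11, 17)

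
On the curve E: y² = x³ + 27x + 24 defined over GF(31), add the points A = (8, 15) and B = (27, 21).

(4, 14)

(8, 15) + (27, 21). λ = (21 - 15)/(27 - 8) ≡ 6/19 mod 31. 19⁻¹ ≡ 18 (mod 31), so λ ≡ 15.
  x = λ² - 8 - 27 = 225 - 35 ≡ 4; y = λ·(8 - 4) - 15 ≡ 14. → (4, 14)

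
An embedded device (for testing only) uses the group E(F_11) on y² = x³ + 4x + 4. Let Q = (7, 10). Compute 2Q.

tangent at (7, 10): λ = (3·7² + 4)/(2·10) ≡ 8/9. 9⁻¹ ≡ 5 (mod 11), so λ ≡ 8·5 ≡ 7.
  x = λ² - 7 - 7 = 49 - 14 ≡ 2; y = λ·(7 - 2) - 10 ≡ 3. → (2, 3)

(2, 3)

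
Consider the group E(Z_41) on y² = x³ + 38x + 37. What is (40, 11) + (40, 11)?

(2, 30)

tangent at (40, 11): λ = (3·40² + 38)/(2·11) ≡ 0/22. 22⁻¹ ≡ 28 (mod 41), so λ ≡ 0·28 ≡ 0.
  x = λ² - 40 - 40 = 0 - 80 ≡ 2; y = λ·(40 - 2) - 11 ≡ 30. → (2, 30)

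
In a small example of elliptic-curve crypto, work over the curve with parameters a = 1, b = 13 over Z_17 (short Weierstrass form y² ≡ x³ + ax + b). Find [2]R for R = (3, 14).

tangent at (3, 14): λ = (3·3² + 1)/(2·14) ≡ 11/11. 11⁻¹ ≡ 14 (mod 17), so λ ≡ 11·14 ≡ 1.
  x = λ² - 3 - 3 = 1 - 6 ≡ 12; y = λ·(3 - 12) - 14 ≡ 11. → (12, 11)

(12, 11)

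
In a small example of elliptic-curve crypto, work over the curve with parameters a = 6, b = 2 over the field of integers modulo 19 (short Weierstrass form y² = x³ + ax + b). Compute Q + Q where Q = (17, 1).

tangent at (17, 1): λ = (3·17² + 6)/(2·1) ≡ 18/2. 2⁻¹ ≡ 10 (mod 19), so λ ≡ 18·10 ≡ 9.
  x = λ² - 17 - 17 = 81 - 34 ≡ 9; y = λ·(17 - 9) - 1 ≡ 14. → (9, 14)

(9, 14)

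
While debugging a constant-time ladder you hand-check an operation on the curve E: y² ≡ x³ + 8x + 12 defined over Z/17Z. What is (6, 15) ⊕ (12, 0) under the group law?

(6, 15) + (12, 0). λ = (0 - 15)/(12 - 6) ≡ 2/6 mod 17. 6⁻¹ ≡ 3 (mod 17) since 6·3 = 18 ≡ 1, so λ ≡ 6.
  x = λ² - 6 - 12 = 36 - 18 ≡ 1; y = λ·(6 - 1) - 15 ≡ 15. → (1, 15)

(1, 15)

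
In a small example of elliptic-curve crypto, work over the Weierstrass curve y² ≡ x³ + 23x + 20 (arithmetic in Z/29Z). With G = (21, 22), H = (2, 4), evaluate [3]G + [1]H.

First 3G:
Repeated addition: build up to 3G.
2G: tangent at (21, 22): λ = (3·21² + 23)/(2·22) ≡ 12/15. 15⁻¹ ≡ 2 (mod 29) since 15·2 = 30 ≡ 1, so λ ≡ 12·2 ≡ 24.
  x = λ² - 21 - 21 = 576 - 42 ≡ 12; y = λ·(21 - 12) - 22 ≡ 20. → (12, 20)
3G: (12, 20) + (21, 22). λ = (22 - 20)/(21 - 12) ≡ 2/9 mod 29. 9⁻¹ ≡ 13 (mod 29), so λ ≡ 26.
  x = λ² - 12 - 21 = 676 - 33 ≡ 5; y = λ·(12 - 5) - 20 ≡ 17. → (5, 17)
3G = (5, 17).
Finally 3G + H:
(5, 17) + (2, 4). λ = (4 - 17)/(2 - 5) ≡ 16/26 mod 29. 26⁻¹ ≡ 19 (mod 29) since 26·19 = 494 ≡ 1, so λ ≡ 14.
  x = λ² - 5 - 2 = 196 - 7 ≡ 15; y = λ·(5 - 15) - 17 ≡ 17. → (15, 17)

(15, 17)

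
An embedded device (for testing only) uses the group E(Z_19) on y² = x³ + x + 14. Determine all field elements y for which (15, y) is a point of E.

x³ + 1x + 14 = 3404 ≡ 3 (mod 19).
3 is a non-residue mod 19; no y exists.

none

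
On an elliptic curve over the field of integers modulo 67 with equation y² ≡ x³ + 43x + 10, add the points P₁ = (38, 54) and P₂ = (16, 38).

(38, 54) + (16, 38). λ = (38 - 54)/(16 - 38) ≡ 51/45 mod 67. 45⁻¹ ≡ 3 (mod 67) since 45·3 = 135 ≡ 1, so λ ≡ 19.
  x = λ² - 38 - 16 = 361 - 54 ≡ 39; y = λ·(38 - 39) - 54 ≡ 61. → (39, 61)

(39, 61)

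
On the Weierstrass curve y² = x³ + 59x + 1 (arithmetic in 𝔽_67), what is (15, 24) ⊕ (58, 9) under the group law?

(8, 39)

(15, 24) + (58, 9). λ = (9 - 24)/(58 - 15) ≡ 52/43 mod 67. 43⁻¹ ≡ 53 (mod 67), so λ ≡ 9.
  x = λ² - 15 - 58 = 81 - 73 ≡ 8; y = λ·(15 - 8) - 24 ≡ 39. → (8, 39)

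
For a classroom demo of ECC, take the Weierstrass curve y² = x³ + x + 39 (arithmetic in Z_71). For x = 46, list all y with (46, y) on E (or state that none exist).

x³ + 1x + 39 = 97421 ≡ 9 (mod 71).
Square roots of 9 mod 71: 3 and 68 (since 3² = 9 ≡ 9).

3, 68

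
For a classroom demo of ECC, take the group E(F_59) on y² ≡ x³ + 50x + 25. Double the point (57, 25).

(50, 12)

tangent at (57, 25): λ = (3·57² + 50)/(2·25) ≡ 3/50. 50⁻¹ ≡ 13 (mod 59), so λ ≡ 3·13 ≡ 39.
  x = λ² - 57 - 57 = 1521 - 114 ≡ 50; y = λ·(57 - 50) - 25 ≡ 12. → (50, 12)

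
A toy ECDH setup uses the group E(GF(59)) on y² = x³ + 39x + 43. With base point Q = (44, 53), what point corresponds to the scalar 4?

(56, 28)

Double-and-add on 4 = (100)₂. Start with Q = (44, 53) for the leading 1-bit.
double: tangent at (44, 53): λ = (3·44² + 39)/(2·53) ≡ 6/47. 47⁻¹ ≡ 54 (mod 59), so λ ≡ 6·54 ≡ 29.
  x = λ² - 44 - 44 = 841 - 88 ≡ 45; y = λ·(44 - 45) - 53 ≡ 36. → (45, 36)
double: tangent at (45, 36): λ = (3·45² + 39)/(2·36) ≡ 37/13. 13⁻¹ ≡ 50 (mod 59) since 13·50 = 650 ≡ 1, so λ ≡ 37·50 ≡ 21.
  x = λ² - 45 - 45 = 441 - 90 ≡ 56; y = λ·(45 - 56) - 36 ≡ 28. → (56, 28)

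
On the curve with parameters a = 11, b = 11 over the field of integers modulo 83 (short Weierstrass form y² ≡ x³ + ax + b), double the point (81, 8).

(44, 40)

tangent at (81, 8): λ = (3·81² + 11)/(2·8) ≡ 23/16. 16⁻¹ ≡ 26 (mod 83) since 16·26 = 416 ≡ 1, so λ ≡ 23·26 ≡ 17.
  x = λ² - 81 - 81 = 289 - 162 ≡ 44; y = λ·(81 - 44) - 8 ≡ 40. → (44, 40)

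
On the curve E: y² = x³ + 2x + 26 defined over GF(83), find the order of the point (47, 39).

2P: tangent at (47, 39): λ = (3·47² + 2)/(2·39) ≡ 72/78. 78⁻¹ ≡ 33 (mod 83), so λ ≡ 72·33 ≡ 52.
  x = λ² - 47 - 47 = 2704 - 94 ≡ 37; y = λ·(47 - 37) - 39 ≡ 66. → (37, 66)
3P: (37, 66) + (47, 39). λ = (39 - 66)/(47 - 37) ≡ 56/10 mod 83. 10⁻¹ ≡ 25 (mod 83), so λ ≡ 72.
  x = λ² - 37 - 47 = 5184 - 84 ≡ 37; y = λ·(37 - 37) - 66 ≡ 17. → (37, 17)
4P: (37, 17) + (47, 39). λ = (39 - 17)/(47 - 37) ≡ 22/10 mod 83. 10⁻¹ ≡ 25 (mod 83) since 10·25 = 250 ≡ 1, so λ ≡ 52.
  x = λ² - 37 - 47 = 2704 - 84 ≡ 47; y = λ·(37 - 47) - 17 ≡ 44. → (47, 44)
5P: (47, 44) + (47, 39): same x and y₁ ≡ -y₂, so the sum is ∞.
5P = ∞, so the order is 5.

5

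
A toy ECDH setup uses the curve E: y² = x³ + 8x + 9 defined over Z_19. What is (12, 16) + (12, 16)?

tangent at (12, 16): λ = (3·12² + 8)/(2·16) ≡ 3/13. 13⁻¹ ≡ 3 (mod 19) since 13·3 = 39 ≡ 1, so λ ≡ 3·3 ≡ 9.
  x = λ² - 12 - 12 = 81 - 24 ≡ 0; y = λ·(12 - 0) - 16 ≡ 16. → (0, 16)

(0, 16)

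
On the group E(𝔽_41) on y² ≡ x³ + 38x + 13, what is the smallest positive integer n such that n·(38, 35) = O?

10

2P: tangent at (38, 35): λ = (3·38² + 38)/(2·35) ≡ 24/29. 29⁻¹ ≡ 17 (mod 41), so λ ≡ 24·17 ≡ 39.
  x = λ² - 38 - 38 = 1521 - 76 ≡ 10; y = λ·(38 - 10) - 35 ≡ 32. → (10, 32)
3P: (10, 32) + (38, 35). λ = (35 - 32)/(38 - 10) ≡ 3/28 mod 41. 28⁻¹ ≡ 22 (mod 41) since 28·22 = 616 ≡ 1, so λ ≡ 25.
  x = λ² - 10 - 38 = 625 - 48 ≡ 3; y = λ·(10 - 3) - 32 ≡ 20. → (3, 20)
4P: (3, 20) + (38, 35). λ = (35 - 20)/(38 - 3) ≡ 15/35 mod 41. 35⁻¹ ≡ 34 (mod 41), so λ ≡ 18.
  x = λ² - 3 - 38 = 324 - 41 ≡ 37; y = λ·(3 - 37) - 20 ≡ 24. → (37, 24)
5P: (37, 24) + (38, 35). λ = (35 - 24)/(38 - 37) ≡ 11/1 mod 41. 1⁻¹ ≡ 1 (mod 41) since 1·1 = 1 ≡ 1, so λ ≡ 11.
  x = λ² - 37 - 38 = 121 - 75 ≡ 5; y = λ·(37 - 5) - 24 ≡ 0. → (5, 0)
6P: (5, 0) + (38, 35). λ = (35 - 0)/(38 - 5) ≡ 35/33 mod 41. 33⁻¹ ≡ 5 (mod 41), so λ ≡ 11.
  x = λ² - 5 - 38 = 121 - 43 ≡ 37; y = λ·(5 - 37) - 0 ≡ 17. → (37, 17)
7P: (37, 17) + (38, 35). λ = (35 - 17)/(38 - 37) ≡ 18/1 mod 41. 1⁻¹ ≡ 1 (mod 41) since 1·1 = 1 ≡ 1, so λ ≡ 18.
  x = λ² - 37 - 38 = 324 - 75 ≡ 3; y = λ·(37 - 3) - 17 ≡ 21. → (3, 21)
8P: (3, 21) + (38, 35). λ = (35 - 21)/(38 - 3) ≡ 14/35 mod 41. 35⁻¹ ≡ 34 (mod 41), so λ ≡ 25.
  x = λ² - 3 - 38 = 625 - 41 ≡ 10; y = λ·(3 - 10) - 21 ≡ 9. → (10, 9)
9P: (10, 9) + (38, 35). λ = (35 - 9)/(38 - 10) ≡ 26/28 mod 41. 28⁻¹ ≡ 22 (mod 41) since 28·22 = 616 ≡ 1, so λ ≡ 39.
  x = λ² - 10 - 38 = 1521 - 48 ≡ 38; y = λ·(10 - 38) - 9 ≡ 6. → (38, 6)
10P: (38, 6) + (38, 35): same x and y₁ ≡ -y₂, so the sum is O.
10P = O, so the order is 10.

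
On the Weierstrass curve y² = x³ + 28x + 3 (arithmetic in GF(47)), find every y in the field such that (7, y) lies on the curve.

x³ + 28x + 3 = 542 ≡ 25 (mod 47).
Square roots of 25 mod 47: 5 and 42 (since 5² = 25 ≡ 25).

5, 42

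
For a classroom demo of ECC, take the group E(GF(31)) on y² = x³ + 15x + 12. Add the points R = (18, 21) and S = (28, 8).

(18, 10)

(18, 21) + (28, 8). λ = (8 - 21)/(28 - 18) ≡ 18/10 mod 31. 10⁻¹ ≡ 28 (mod 31) since 10·28 = 280 ≡ 1, so λ ≡ 8.
  x = λ² - 18 - 28 = 64 - 46 ≡ 18; y = λ·(18 - 18) - 21 ≡ 10. → (18, 10)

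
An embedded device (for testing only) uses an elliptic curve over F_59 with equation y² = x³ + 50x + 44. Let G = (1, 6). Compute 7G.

Double-and-add on 7 = (111)₂. Start with G = (1, 6) for the leading 1-bit.
double: tangent at (1, 6): λ = (3·1² + 50)/(2·6) ≡ 53/12. 12⁻¹ ≡ 5 (mod 59), so λ ≡ 53·5 ≡ 29.
  x = λ² - 1 - 1 = 841 - 2 ≡ 13; y = λ·(1 - 13) - 6 ≡ 0. → (13, 0)
add G: (13, 0) + (1, 6). λ = (6 - 0)/(1 - 13) ≡ 6/47 mod 59. 47⁻¹ ≡ 54 (mod 59) since 47·54 = 2538 ≡ 1, so λ ≡ 29.
  x = λ² - 13 - 1 = 841 - 14 ≡ 1; y = λ·(13 - 1) - 0 ≡ 53. → (1, 53)
double: tangent at (1, 53): λ = (3·1² + 50)/(2·53) ≡ 53/47. 47⁻¹ ≡ 54 (mod 59), so λ ≡ 53·54 ≡ 30.
  x = λ² - 1 - 1 = 900 - 2 ≡ 13; y = λ·(1 - 13) - 53 ≡ 0. → (13, 0)
add G: (13, 0) + (1, 6). λ = (6 - 0)/(1 - 13) ≡ 6/47 mod 59. 47⁻¹ ≡ 54 (mod 59) since 47·54 = 2538 ≡ 1, so λ ≡ 29.
  x = λ² - 13 - 1 = 841 - 14 ≡ 1; y = λ·(13 - 1) - 0 ≡ 53. → (1, 53)

(1, 53)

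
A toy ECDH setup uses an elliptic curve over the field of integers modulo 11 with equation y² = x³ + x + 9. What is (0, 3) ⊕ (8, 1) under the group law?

(0, 3) + (8, 1). λ = (1 - 3)/(8 - 0) ≡ 9/8 mod 11. 8⁻¹ ≡ 7 (mod 11), so λ ≡ 8.
  x = λ² - 0 - 8 = 64 - 8 ≡ 1; y = λ·(0 - 1) - 3 ≡ 0. → (1, 0)

(1, 0)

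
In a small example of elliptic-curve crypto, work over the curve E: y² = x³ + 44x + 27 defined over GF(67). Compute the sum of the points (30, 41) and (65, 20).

(30, 41) + (65, 20). λ = (20 - 41)/(65 - 30) ≡ 46/35 mod 67. 35⁻¹ ≡ 23 (mod 67), so λ ≡ 53.
  x = λ² - 30 - 65 = 2809 - 95 ≡ 34; y = λ·(30 - 34) - 41 ≡ 15. → (34, 15)

(34, 15)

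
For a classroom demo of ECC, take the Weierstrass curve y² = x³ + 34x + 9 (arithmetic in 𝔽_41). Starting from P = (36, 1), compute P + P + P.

(32, 32)

Repeated addition: build up to 3P.
2P: tangent at (36, 1): λ = (3·36² + 34)/(2·1) ≡ 27/2. 2⁻¹ ≡ 21 (mod 41), so λ ≡ 27·21 ≡ 34.
  x = λ² - 36 - 36 = 1156 - 72 ≡ 18; y = λ·(36 - 18) - 1 ≡ 37. → (18, 37)
3P: (18, 37) + (36, 1). λ = (1 - 37)/(36 - 18) ≡ 5/18 mod 41. 18⁻¹ ≡ 16 (mod 41), so λ ≡ 39.
  x = λ² - 18 - 36 = 1521 - 54 ≡ 32; y = λ·(18 - 32) - 37 ≡ 32. → (32, 32)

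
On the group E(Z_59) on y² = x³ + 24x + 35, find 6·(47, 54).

Write P = (47, 54).
Repeated addition: build up to 6P.
2P: tangent at (47, 54): λ = (3·47² + 24)/(2·54) ≡ 43/49. 49⁻¹ ≡ 53 (mod 59) since 49·53 = 2597 ≡ 1, so λ ≡ 43·53 ≡ 37.
  x = λ² - 47 - 47 = 1369 - 94 ≡ 36; y = λ·(47 - 36) - 54 ≡ 58. → (36, 58)
3P: (36, 58) + (47, 54). λ = (54 - 58)/(47 - 36) ≡ 55/11 mod 59. 11⁻¹ ≡ 43 (mod 59), so λ ≡ 5.
  x = λ² - 36 - 47 = 25 - 83 ≡ 1; y = λ·(36 - 1) - 58 ≡ 58. → (1, 58)
4P: (1, 58) + (47, 54). λ = (54 - 58)/(47 - 1) ≡ 55/46 mod 59. 46⁻¹ ≡ 9 (mod 59), so λ ≡ 23.
  x = λ² - 1 - 47 = 529 - 48 ≡ 9; y = λ·(1 - 9) - 58 ≡ 53. → (9, 53)
5P: (9, 53) + (47, 54). λ = (54 - 53)/(47 - 9) ≡ 1/38 mod 59. 38⁻¹ ≡ 14 (mod 59), so λ ≡ 14.
  x = λ² - 9 - 47 = 196 - 56 ≡ 22; y = λ·(9 - 22) - 53 ≡ 1. → (22, 1)
6P: (22, 1) + (47, 54). λ = (54 - 1)/(47 - 22) ≡ 53/25 mod 59. 25⁻¹ ≡ 26 (mod 59), so λ ≡ 21.
  x = λ² - 22 - 47 = 441 - 69 ≡ 18; y = λ·(22 - 18) - 1 ≡ 24. → (18, 24)

(18, 24)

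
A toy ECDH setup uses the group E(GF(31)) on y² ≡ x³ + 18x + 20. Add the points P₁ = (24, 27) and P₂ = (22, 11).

(24, 27) + (22, 11). λ = (11 - 27)/(22 - 24) ≡ 15/29 mod 31. 29⁻¹ ≡ 15 (mod 31) since 29·15 = 435 ≡ 1, so λ ≡ 8.
  x = λ² - 24 - 22 = 64 - 46 ≡ 18; y = λ·(24 - 18) - 27 ≡ 21. → (18, 21)

(18, 21)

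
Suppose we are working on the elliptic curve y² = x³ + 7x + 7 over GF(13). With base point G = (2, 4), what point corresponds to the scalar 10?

(2, 9)

Double-and-add on 10 = (1010)₂. Start with G = (2, 4) for the leading 1-bit.
double: tangent at (2, 4): λ = (3·2² + 7)/(2·4) ≡ 6/8. 8⁻¹ ≡ 5 (mod 13), so λ ≡ 6·5 ≡ 4.
  x = λ² - 2 - 2 = 16 - 4 ≡ 12; y = λ·(2 - 12) - 4 ≡ 8. → (12, 8)
double: tangent at (12, 8): λ = (3·12² + 7)/(2·8) ≡ 10/3. 3⁻¹ ≡ 9 (mod 13) since 3·9 = 27 ≡ 1, so λ ≡ 10·9 ≡ 12.
  x = λ² - 12 - 12 = 144 - 24 ≡ 3; y = λ·(12 - 3) - 8 ≡ 9. → (3, 9)
add G: (3, 9) + (2, 4). λ = (4 - 9)/(2 - 3) ≡ 8/12 mod 13. 12⁻¹ ≡ 12 (mod 13) since 12·12 = 144 ≡ 1, so λ ≡ 5.
  x = λ² - 3 - 2 = 25 - 5 ≡ 7; y = λ·(3 - 7) - 9 ≡ 10. → (7, 10)
double: tangent at (7, 10): λ = (3·7² + 7)/(2·10) ≡ 11/7. 7⁻¹ ≡ 2 (mod 13) since 7·2 = 14 ≡ 1, so λ ≡ 11·2 ≡ 9.
  x = λ² - 7 - 7 = 81 - 14 ≡ 2; y = λ·(7 - 2) - 10 ≡ 9. → (2, 9)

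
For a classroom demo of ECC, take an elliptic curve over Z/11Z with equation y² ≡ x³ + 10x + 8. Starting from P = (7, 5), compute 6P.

(7, 6)

Repeated addition: build up to 6P.
2P: tangent at (7, 5): λ = (3·7² + 10)/(2·5) ≡ 3/10. 10⁻¹ ≡ 10 (mod 11), so λ ≡ 3·10 ≡ 8.
  x = λ² - 7 - 7 = 64 - 14 ≡ 6; y = λ·(7 - 6) - 5 ≡ 3. → (6, 3)
3P: (6, 3) + (7, 5). λ = (5 - 3)/(7 - 6) ≡ 2/1 mod 11. 1⁻¹ ≡ 1 (mod 11), so λ ≡ 2.
  x = λ² - 6 - 7 = 4 - 13 ≡ 2; y = λ·(6 - 2) - 3 ≡ 5. → (2, 5)
4P: (2, 5) + (7, 5). λ = (5 - 5)/(7 - 2) ≡ 0/5 mod 11. 5⁻¹ ≡ 9 (mod 11) since 5·9 = 45 ≡ 1, so λ ≡ 0.
  x = λ² - 2 - 7 = 0 - 9 ≡ 2; y = λ·(2 - 2) - 5 ≡ 6. → (2, 6)
5P: (2, 6) + (7, 5). λ = (5 - 6)/(7 - 2) ≡ 10/5 mod 11. 5⁻¹ ≡ 9 (mod 11), so λ ≡ 2.
  x = λ² - 2 - 7 = 4 - 9 ≡ 6; y = λ·(2 - 6) - 6 ≡ 8. → (6, 8)
6P: (6, 8) + (7, 5). λ = (5 - 8)/(7 - 6) ≡ 8/1 mod 11. 1⁻¹ ≡ 1 (mod 11), so λ ≡ 8.
  x = λ² - 6 - 7 = 64 - 13 ≡ 7; y = λ·(6 - 7) - 8 ≡ 6. → (7, 6)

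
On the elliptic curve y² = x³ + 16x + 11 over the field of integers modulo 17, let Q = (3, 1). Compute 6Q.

Repeated addition: build up to 6Q.
2Q: tangent at (3, 1): λ = (3·3² + 16)/(2·1) ≡ 9/2. 2⁻¹ ≡ 9 (mod 17) since 2·9 = 18 ≡ 1, so λ ≡ 9·9 ≡ 13.
  x = λ² - 3 - 3 = 169 - 6 ≡ 10; y = λ·(3 - 10) - 1 ≡ 10. → (10, 10)
3Q: (10, 10) + (3, 1). λ = (1 - 10)/(3 - 10) ≡ 8/10 mod 17. 10⁻¹ ≡ 12 (mod 17), so λ ≡ 11.
  x = λ² - 10 - 3 = 121 - 13 ≡ 6; y = λ·(10 - 6) - 10 ≡ 0. → (6, 0)
4Q: (6, 0) + (3, 1). λ = (1 - 0)/(3 - 6) ≡ 1/14 mod 17. 14⁻¹ ≡ 11 (mod 17), so λ ≡ 11.
  x = λ² - 6 - 3 = 121 - 9 ≡ 10; y = λ·(6 - 10) - 0 ≡ 7. → (10, 7)
5Q: (10, 7) + (3, 1). λ = (1 - 7)/(3 - 10) ≡ 11/10 mod 17. 10⁻¹ ≡ 12 (mod 17) since 10·12 = 120 ≡ 1, so λ ≡ 13.
  x = λ² - 10 - 3 = 169 - 13 ≡ 3; y = λ·(10 - 3) - 7 ≡ 16. → (3, 16)
6Q: (3, 16) + (3, 1): same x and y₁ ≡ -y₂, so the sum is 𝒪.

O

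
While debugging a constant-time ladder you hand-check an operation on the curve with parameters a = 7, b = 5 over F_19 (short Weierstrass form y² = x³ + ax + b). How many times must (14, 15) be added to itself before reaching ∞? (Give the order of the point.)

5

2P: tangent at (14, 15): λ = (3·14² + 7)/(2·15) ≡ 6/11. 11⁻¹ ≡ 7 (mod 19), so λ ≡ 6·7 ≡ 4.
  x = λ² - 14 - 14 = 16 - 28 ≡ 7; y = λ·(14 - 7) - 15 ≡ 13. → (7, 13)
3P: (7, 13) + (14, 15). λ = (15 - 13)/(14 - 7) ≡ 2/7 mod 19. 7⁻¹ ≡ 11 (mod 19), so λ ≡ 3.
  x = λ² - 7 - 14 = 9 - 21 ≡ 7; y = λ·(7 - 7) - 13 ≡ 6. → (7, 6)
4P: (7, 6) + (14, 15). λ = (15 - 6)/(14 - 7) ≡ 9/7 mod 19. 7⁻¹ ≡ 11 (mod 19) since 7·11 = 77 ≡ 1, so λ ≡ 4.
  x = λ² - 7 - 14 = 16 - 21 ≡ 14; y = λ·(7 - 14) - 6 ≡ 4. → (14, 4)
5P: (14, 4) + (14, 15): same x and y₁ ≡ -y₂, so the sum is ∞.
5P = ∞, so the order is 5.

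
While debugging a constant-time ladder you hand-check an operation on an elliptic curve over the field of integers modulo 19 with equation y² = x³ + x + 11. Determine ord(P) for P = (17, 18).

8

2P: tangent at (17, 18): λ = (3·17² + 1)/(2·18) ≡ 13/17. 17⁻¹ ≡ 9 (mod 19), so λ ≡ 13·9 ≡ 3.
  x = λ² - 17 - 17 = 9 - 34 ≡ 13; y = λ·(17 - 13) - 18 ≡ 13. → (13, 13)
3P: (13, 13) + (17, 18). λ = (18 - 13)/(17 - 13) ≡ 5/4 mod 19. 4⁻¹ ≡ 5 (mod 19), so λ ≡ 6.
  x = λ² - 13 - 17 = 36 - 30 ≡ 6; y = λ·(13 - 6) - 13 ≡ 10. → (6, 10)
4P: (6, 10) + (17, 18). λ = (18 - 10)/(17 - 6) ≡ 8/11 mod 19. 11⁻¹ ≡ 7 (mod 19), so λ ≡ 18.
  x = λ² - 6 - 17 = 324 - 23 ≡ 16; y = λ·(6 - 16) - 10 ≡ 0. → (16, 0)
5P: (16, 0) + (17, 18). λ = (18 - 0)/(17 - 16) ≡ 18/1 mod 19. 1⁻¹ ≡ 1 (mod 19), so λ ≡ 18.
  x = λ² - 16 - 17 = 324 - 33 ≡ 6; y = λ·(16 - 6) - 0 ≡ 9. → (6, 9)
6P: (6, 9) + (17, 18). λ = (18 - 9)/(17 - 6) ≡ 9/11 mod 19. 11⁻¹ ≡ 7 (mod 19), so λ ≡ 6.
  x = λ² - 6 - 17 = 36 - 23 ≡ 13; y = λ·(6 - 13) - 9 ≡ 6. → (13, 6)
7P: (13, 6) + (17, 18). λ = (18 - 6)/(17 - 13) ≡ 12/4 mod 19. 4⁻¹ ≡ 5 (mod 19) since 4·5 = 20 ≡ 1, so λ ≡ 3.
  x = λ² - 13 - 17 = 9 - 30 ≡ 17; y = λ·(13 - 17) - 6 ≡ 1. → (17, 1)
8P: (17, 1) + (17, 18): same x and y₁ ≡ -y₂, so the sum is the point at infinity.
8P = the point at infinity, so the order is 8.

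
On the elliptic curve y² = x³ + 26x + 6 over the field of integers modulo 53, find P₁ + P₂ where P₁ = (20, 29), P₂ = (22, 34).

(4, 11)

(20, 29) + (22, 34). λ = (34 - 29)/(22 - 20) ≡ 5/2 mod 53. 2⁻¹ ≡ 27 (mod 53), so λ ≡ 29.
  x = λ² - 20 - 22 = 841 - 42 ≡ 4; y = λ·(20 - 4) - 29 ≡ 11. → (4, 11)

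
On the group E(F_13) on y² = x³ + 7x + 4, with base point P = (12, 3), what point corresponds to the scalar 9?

O

Repeated addition: build up to 9P.
2P: tangent at (12, 3): λ = (3·12² + 7)/(2·3) ≡ 10/6. 6⁻¹ ≡ 11 (mod 13), so λ ≡ 10·11 ≡ 6.
  x = λ² - 12 - 12 = 36 - 24 ≡ 12; y = λ·(12 - 12) - 3 ≡ 10. → (12, 10)
3P: (12, 10) + (12, 3): same x and y₁ ≡ -y₂, so the sum is ∞.
4P: ∞ + (12, 3) = (12, 3) (identity).
5P: tangent at (12, 3): λ = (3·12² + 7)/(2·3) ≡ 10/6. 6⁻¹ ≡ 11 (mod 13), so λ ≡ 10·11 ≡ 6.
  x = λ² - 12 - 12 = 36 - 24 ≡ 12; y = λ·(12 - 12) - 3 ≡ 10. → (12, 10)
6P: (12, 10) + (12, 3): same x and y₁ ≡ -y₂, so the sum is ∞.
7P: ∞ + (12, 3) = (12, 3) (identity).
8P: tangent at (12, 3): λ = (3·12² + 7)/(2·3) ≡ 10/6. 6⁻¹ ≡ 11 (mod 13) since 6·11 = 66 ≡ 1, so λ ≡ 10·11 ≡ 6.
  x = λ² - 12 - 12 = 36 - 24 ≡ 12; y = λ·(12 - 12) - 3 ≡ 10. → (12, 10)
9P: (12, 10) + (12, 3): same x and y₁ ≡ -y₂, so the sum is ∞.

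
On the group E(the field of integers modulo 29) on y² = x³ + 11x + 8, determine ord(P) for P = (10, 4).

3

2P: tangent at (10, 4): λ = (3·10² + 11)/(2·4) ≡ 21/8. 8⁻¹ ≡ 11 (mod 29) since 8·11 = 88 ≡ 1, so λ ≡ 21·11 ≡ 28.
  x = λ² - 10 - 10 = 784 - 20 ≡ 10; y = λ·(10 - 10) - 4 ≡ 25. → (10, 25)
3P: (10, 25) + (10, 4): same x and y₁ ≡ -y₂, so the sum is 𝒪.
3P = 𝒪, so the order is 3.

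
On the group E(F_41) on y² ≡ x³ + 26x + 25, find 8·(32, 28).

(34, 19)

Write G = (32, 28).
Double-and-add on 8 = (1000)₂. Start with G = (32, 28) for the leading 1-bit.
double: tangent at (32, 28): λ = (3·32² + 26)/(2·28) ≡ 23/15. 15⁻¹ ≡ 11 (mod 41), so λ ≡ 23·11 ≡ 7.
  x = λ² - 32 - 32 = 49 - 64 ≡ 26; y = λ·(32 - 26) - 28 ≡ 14. → (26, 14)
double: tangent at (26, 14): λ = (3·26² + 26)/(2·14) ≡ 4/28. 28⁻¹ ≡ 22 (mod 41) since 28·22 = 616 ≡ 1, so λ ≡ 4·22 ≡ 6.
  x = λ² - 26 - 26 = 36 - 52 ≡ 25; y = λ·(26 - 25) - 14 ≡ 33. → (25, 33)
double: tangent at (25, 33): λ = (3·25² + 26)/(2·33) ≡ 15/25. 25⁻¹ ≡ 23 (mod 41) since 25·23 = 575 ≡ 1, so λ ≡ 15·23 ≡ 17.
  x = λ² - 25 - 25 = 289 - 50 ≡ 34; y = λ·(25 - 34) - 33 ≡ 19. → (34, 19)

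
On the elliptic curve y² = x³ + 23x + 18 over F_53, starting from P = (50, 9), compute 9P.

Double-and-add on 9 = (1001)₂. Start with P = (50, 9) for the leading 1-bit.
double: tangent at (50, 9): λ = (3·50² + 23)/(2·9) ≡ 50/18. 18⁻¹ ≡ 3 (mod 53), so λ ≡ 50·3 ≡ 44.
  x = λ² - 50 - 50 = 1936 - 100 ≡ 34; y = λ·(50 - 34) - 9 ≡ 6. → (34, 6)
double: tangent at (34, 6): λ = (3·34² + 23)/(2·6) ≡ 46/12. 12⁻¹ ≡ 31 (mod 53) since 12·31 = 372 ≡ 1, so λ ≡ 46·31 ≡ 48.
  x = λ² - 34 - 34 = 2304 - 68 ≡ 10; y = λ·(34 - 10) - 6 ≡ 33. → (10, 33)
double: tangent at (10, 33): λ = (3·10² + 23)/(2·33) ≡ 5/13. 13⁻¹ ≡ 49 (mod 53), so λ ≡ 5·49 ≡ 33.
  x = λ² - 10 - 10 = 1089 - 20 ≡ 9; y = λ·(10 - 9) - 33 ≡ 0. → (9, 0)
add P: (9, 0) + (50, 9). λ = (9 - 0)/(50 - 9) ≡ 9/41 mod 53. 41⁻¹ ≡ 22 (mod 53) since 41·22 = 902 ≡ 1, so λ ≡ 39.
  x = λ² - 9 - 50 = 1521 - 59 ≡ 31; y = λ·(9 - 31) - 0 ≡ 43. → (31, 43)

(31, 43)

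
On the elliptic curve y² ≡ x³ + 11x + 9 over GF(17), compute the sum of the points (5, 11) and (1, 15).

(12, 13)

(5, 11) + (1, 15). λ = (15 - 11)/(1 - 5) ≡ 4/13 mod 17. 13⁻¹ ≡ 4 (mod 17), so λ ≡ 16.
  x = λ² - 5 - 1 = 256 - 6 ≡ 12; y = λ·(5 - 12) - 11 ≡ 13. → (12, 13)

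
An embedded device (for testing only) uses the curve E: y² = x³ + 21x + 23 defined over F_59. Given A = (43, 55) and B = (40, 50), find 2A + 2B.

(11, 46)

First 2A:
Repeated addition: build up to 2A.
2A: tangent at (43, 55): λ = (3·43² + 21)/(2·55) ≡ 22/51. 51⁻¹ ≡ 22 (mod 59), so λ ≡ 22·22 ≡ 12.
  x = λ² - 43 - 43 = 144 - 86 ≡ 58; y = λ·(43 - 58) - 55 ≡ 1. → (58, 1)
2A = (58, 1).
Next 2B:
Repeated addition: build up to 2B.
2B: tangent at (40, 50): λ = (3·40² + 21)/(2·50) ≡ 42/41. 41⁻¹ ≡ 36 (mod 59), so λ ≡ 42·36 ≡ 37.
  x = λ² - 40 - 40 = 1369 - 80 ≡ 50; y = λ·(40 - 50) - 50 ≡ 52. → (50, 52)
2B = (50, 52).
Finally 2A + 2B:
(58, 1) + (50, 52). λ = (52 - 1)/(50 - 58) ≡ 51/51 mod 59. 51⁻¹ ≡ 22 (mod 59), so λ ≡ 1.
  x = λ² - 58 - 50 = 1 - 108 ≡ 11; y = λ·(58 - 11) - 1 ≡ 46. → (11, 46)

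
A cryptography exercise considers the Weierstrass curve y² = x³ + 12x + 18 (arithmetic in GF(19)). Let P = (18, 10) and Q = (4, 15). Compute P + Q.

(18, 10) + (4, 15). λ = (15 - 10)/(4 - 18) ≡ 5/5 mod 19. 5⁻¹ ≡ 4 (mod 19), so λ ≡ 1.
  x = λ² - 18 - 4 = 1 - 22 ≡ 17; y = λ·(18 - 17) - 10 ≡ 10. → (17, 10)

(17, 10)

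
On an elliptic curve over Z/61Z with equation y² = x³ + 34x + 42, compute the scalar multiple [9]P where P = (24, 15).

(0, 15)

Double-and-add on 9 = (1001)₂. Start with P = (24, 15) for the leading 1-bit.
double: tangent at (24, 15): λ = (3·24² + 34)/(2·15) ≡ 54/30. 30⁻¹ ≡ 59 (mod 61), so λ ≡ 54·59 ≡ 14.
  x = λ² - 24 - 24 = 196 - 48 ≡ 26; y = λ·(24 - 26) - 15 ≡ 18. → (26, 18)
double: tangent at (26, 18): λ = (3·26² + 34)/(2·18) ≡ 49/36. 36⁻¹ ≡ 39 (mod 61) since 36·39 = 1404 ≡ 1, so λ ≡ 49·39 ≡ 20.
  x = λ² - 26 - 26 = 400 - 52 ≡ 43; y = λ·(26 - 43) - 18 ≡ 8. → (43, 8)
double: tangent at (43, 8): λ = (3·43² + 34)/(2·8) ≡ 30/16. 16⁻¹ ≡ 42 (mod 61) since 16·42 = 672 ≡ 1, so λ ≡ 30·42 ≡ 40.
  x = λ² - 43 - 43 = 1600 - 86 ≡ 50; y = λ·(43 - 50) - 8 ≡ 17. → (50, 17)
add P: (50, 17) + (24, 15). λ = (15 - 17)/(24 - 50) ≡ 59/35 mod 61. 35⁻¹ ≡ 7 (mod 61), so λ ≡ 47.
  x = λ² - 50 - 24 = 2209 - 74 ≡ 0; y = λ·(50 - 0) - 17 ≡ 15. → (0, 15)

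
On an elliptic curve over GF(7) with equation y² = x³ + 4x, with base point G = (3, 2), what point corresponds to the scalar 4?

Double-and-add on 4 = (100)₂. Start with G = (3, 2) for the leading 1-bit.
double: tangent at (3, 2): λ = (3·3² + 4)/(2·2) ≡ 3/4. 4⁻¹ ≡ 2 (mod 7), so λ ≡ 3·2 ≡ 6.
  x = λ² - 3 - 3 = 36 - 6 ≡ 2; y = λ·(3 - 2) - 2 ≡ 4. → (2, 4)
double: tangent at (2, 4): λ = (3·2² + 4)/(2·4) ≡ 2/1. 1⁻¹ ≡ 1 (mod 7), so λ ≡ 2·1 ≡ 2.
  x = λ² - 2 - 2 = 4 - 4 ≡ 0; y = λ·(2 - 0) - 4 ≡ 0. → (0, 0)

(0, 0)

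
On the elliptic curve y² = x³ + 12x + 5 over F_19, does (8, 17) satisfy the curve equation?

no

y² = 17² ≡ 4; x³ + 12x + 5 = 613 ≡ 5 (mod 19). 4 ≠ 5.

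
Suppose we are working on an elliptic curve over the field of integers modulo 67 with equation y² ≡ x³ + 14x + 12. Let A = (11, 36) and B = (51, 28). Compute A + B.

(11, 36) + (51, 28). λ = (28 - 36)/(51 - 11) ≡ 59/40 mod 67. 40⁻¹ ≡ 62 (mod 67) since 40·62 = 2480 ≡ 1, so λ ≡ 40.
  x = λ² - 11 - 51 = 1600 - 62 ≡ 64; y = λ·(11 - 64) - 36 ≡ 55. → (64, 55)

(64, 55)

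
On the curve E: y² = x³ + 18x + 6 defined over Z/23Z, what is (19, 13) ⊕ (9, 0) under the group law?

(19, 10)

(19, 13) + (9, 0). λ = (0 - 13)/(9 - 19) ≡ 10/13 mod 23. 13⁻¹ ≡ 16 (mod 23), so λ ≡ 22.
  x = λ² - 19 - 9 = 484 - 28 ≡ 19; y = λ·(19 - 19) - 13 ≡ 10. → (19, 10)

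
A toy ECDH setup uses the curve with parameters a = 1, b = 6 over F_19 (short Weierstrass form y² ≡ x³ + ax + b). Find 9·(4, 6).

Write Q = (4, 6).
Repeated addition: build up to 9Q.
2Q: tangent at (4, 6): λ = (3·4² + 1)/(2·6) ≡ 11/12. 12⁻¹ ≡ 8 (mod 19), so λ ≡ 11·8 ≡ 12.
  x = λ² - 4 - 4 = 144 - 8 ≡ 3; y = λ·(4 - 3) - 6 ≡ 6. → (3, 6)
3Q: (3, 6) + (4, 6). λ = (6 - 6)/(4 - 3) ≡ 0/1 mod 19. 1⁻¹ ≡ 1 (mod 19) since 1·1 = 1 ≡ 1, so λ ≡ 0.
  x = λ² - 3 - 4 = 0 - 7 ≡ 12; y = λ·(3 - 12) - 6 ≡ 13. → (12, 13)
4Q: (12, 13) + (4, 6). λ = (6 - 13)/(4 - 12) ≡ 12/11 mod 19. 11⁻¹ ≡ 7 (mod 19), so λ ≡ 8.
  x = λ² - 12 - 4 = 64 - 16 ≡ 10; y = λ·(12 - 10) - 13 ≡ 3. → (10, 3)
5Q: (10, 3) + (4, 6). λ = (6 - 3)/(4 - 10) ≡ 3/13 mod 19. 13⁻¹ ≡ 3 (mod 19), so λ ≡ 9.
  x = λ² - 10 - 4 = 81 - 14 ≡ 10; y = λ·(10 - 10) - 3 ≡ 16. → (10, 16)
6Q: (10, 16) + (4, 6). λ = (6 - 16)/(4 - 10) ≡ 9/13 mod 19. 13⁻¹ ≡ 3 (mod 19) since 13·3 = 39 ≡ 1, so λ ≡ 8.
  x = λ² - 10 - 4 = 64 - 14 ≡ 12; y = λ·(10 - 12) - 16 ≡ 6. → (12, 6)
7Q: (12, 6) + (4, 6). λ = (6 - 6)/(4 - 12) ≡ 0/11 mod 19. 11⁻¹ ≡ 7 (mod 19) since 11·7 = 77 ≡ 1, so λ ≡ 0.
  x = λ² - 12 - 4 = 0 - 16 ≡ 3; y = λ·(12 - 3) - 6 ≡ 13. → (3, 13)
8Q: (3, 13) + (4, 6). λ = (6 - 13)/(4 - 3) ≡ 12/1 mod 19. 1⁻¹ ≡ 1 (mod 19), so λ ≡ 12.
  x = λ² - 3 - 4 = 144 - 7 ≡ 4; y = λ·(3 - 4) - 13 ≡ 13. → (4, 13)
9Q: (4, 13) + (4, 6): same x and y₁ ≡ -y₂, so the sum is O.

O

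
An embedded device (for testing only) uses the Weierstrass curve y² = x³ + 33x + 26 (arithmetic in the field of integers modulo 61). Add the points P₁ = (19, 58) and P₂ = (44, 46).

(32, 19)

(19, 58) + (44, 46). λ = (46 - 58)/(44 - 19) ≡ 49/25 mod 61. 25⁻¹ ≡ 22 (mod 61), so λ ≡ 41.
  x = λ² - 19 - 44 = 1681 - 63 ≡ 32; y = λ·(19 - 32) - 58 ≡ 19. → (32, 19)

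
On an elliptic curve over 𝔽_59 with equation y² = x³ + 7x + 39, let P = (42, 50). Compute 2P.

(28, 11)

tangent at (42, 50): λ = (3·42² + 7)/(2·50) ≡ 48/41. 41⁻¹ ≡ 36 (mod 59) since 41·36 = 1476 ≡ 1, so λ ≡ 48·36 ≡ 17.
  x = λ² - 42 - 42 = 289 - 84 ≡ 28; y = λ·(42 - 28) - 50 ≡ 11. → (28, 11)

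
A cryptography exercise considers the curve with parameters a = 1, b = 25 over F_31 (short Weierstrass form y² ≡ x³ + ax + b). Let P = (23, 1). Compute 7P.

(23, 30)

Double-and-add on 7 = (111)₂. Start with P = (23, 1) for the leading 1-bit.
double: tangent at (23, 1): λ = (3·23² + 1)/(2·1) ≡ 7/2. 2⁻¹ ≡ 16 (mod 31), so λ ≡ 7·16 ≡ 19.
  x = λ² - 23 - 23 = 361 - 46 ≡ 5; y = λ·(23 - 5) - 1 ≡ 0. → (5, 0)
add P: (5, 0) + (23, 1). λ = (1 - 0)/(23 - 5) ≡ 1/18 mod 31. 18⁻¹ ≡ 19 (mod 31), so λ ≡ 19.
  x = λ² - 5 - 23 = 361 - 28 ≡ 23; y = λ·(5 - 23) - 0 ≡ 30. → (23, 30)
double: tangent at (23, 30): λ = (3·23² + 1)/(2·30) ≡ 7/29. 29⁻¹ ≡ 15 (mod 31), so λ ≡ 7·15 ≡ 12.
  x = λ² - 23 - 23 = 144 - 46 ≡ 5; y = λ·(23 - 5) - 30 ≡ 0. → (5, 0)
add P: (5, 0) + (23, 1). λ = (1 - 0)/(23 - 5) ≡ 1/18 mod 31. 18⁻¹ ≡ 19 (mod 31), so λ ≡ 19.
  x = λ² - 5 - 23 = 361 - 28 ≡ 23; y = λ·(5 - 23) - 0 ≡ 30. → (23, 30)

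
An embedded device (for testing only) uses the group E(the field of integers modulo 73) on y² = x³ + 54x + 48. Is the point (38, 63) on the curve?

y² = 63² ≡ 27; x³ + 54x + 48 = 56972 ≡ 32 (mod 73). 27 ≠ 32.

no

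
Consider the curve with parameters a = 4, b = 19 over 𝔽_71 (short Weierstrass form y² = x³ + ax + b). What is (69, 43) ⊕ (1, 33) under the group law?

(20, 54)

(69, 43) + (1, 33). λ = (33 - 43)/(1 - 69) ≡ 61/3 mod 71. 3⁻¹ ≡ 24 (mod 71), so λ ≡ 44.
  x = λ² - 69 - 1 = 1936 - 70 ≡ 20; y = λ·(69 - 20) - 43 ≡ 54. → (20, 54)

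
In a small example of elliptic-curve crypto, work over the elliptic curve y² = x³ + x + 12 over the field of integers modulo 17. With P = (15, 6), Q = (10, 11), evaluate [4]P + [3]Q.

First 4P:
Double-and-add on 4 = (100)₂. Start with P = (15, 6) for the leading 1-bit.
double: tangent at (15, 6): λ = (3·15² + 1)/(2·6) ≡ 13/12. 12⁻¹ ≡ 10 (mod 17), so λ ≡ 13·10 ≡ 11.
  x = λ² - 15 - 15 = 121 - 30 ≡ 6; y = λ·(15 - 6) - 6 ≡ 8. → (6, 8)
double: tangent at (6, 8): λ = (3·6² + 1)/(2·8) ≡ 7/16. 16⁻¹ ≡ 16 (mod 17) since 16·16 = 256 ≡ 1, so λ ≡ 7·16 ≡ 10.
  x = λ² - 6 - 6 = 100 - 12 ≡ 3; y = λ·(6 - 3) - 8 ≡ 5. → (3, 5)
4P = (3, 5).
Next 3Q:
Repeated addition: build up to 3Q.
2Q: tangent at (10, 11): λ = (3·10² + 1)/(2·11) ≡ 12/5. 5⁻¹ ≡ 7 (mod 17) since 5·7 = 35 ≡ 1, so λ ≡ 12·7 ≡ 16.
  x = λ² - 10 - 10 = 256 - 20 ≡ 15; y = λ·(10 - 15) - 11 ≡ 11. → (15, 11)
3Q: (15, 11) + (10, 11). λ = (11 - 11)/(10 - 15) ≡ 0/12 mod 17. 12⁻¹ ≡ 10 (mod 17), so λ ≡ 0.
  x = λ² - 15 - 10 = 0 - 25 ≡ 9; y = λ·(15 - 9) - 11 ≡ 6. → (9, 6)
3Q = (9, 6).
Finally 4P + 3Q:
(3, 5) + (9, 6). λ = (6 - 5)/(9 - 3) ≡ 1/6 mod 17. 6⁻¹ ≡ 3 (mod 17), so λ ≡ 3.
  x = λ² - 3 - 9 = 9 - 12 ≡ 14; y = λ·(3 - 14) - 5 ≡ 13. → (14, 13)

(14, 13)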